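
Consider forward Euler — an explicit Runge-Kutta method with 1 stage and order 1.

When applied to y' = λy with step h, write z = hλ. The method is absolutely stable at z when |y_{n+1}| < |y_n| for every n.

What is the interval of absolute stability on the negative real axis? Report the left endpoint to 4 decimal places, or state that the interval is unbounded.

(-2.0000, 0).

Test eqn y'=λy, z=hλ:
  order 1, 1-stage ⇒ R(z)=1+z
  (e.g. R(-1.58)=-0.58000, |R|=0.58000)

Find x<0 with |R(x)|<1.
x=-1.58: |R|=0.5800
|R(-2.33)|=1.3300 |R(-1.77)|=0.7700 |R(-0.53)|=0.4700
Bisect:
  x_lo=-2.3894 |R|=1.3894  x_hi=-0.2693 |R|=0.7307
  mid=-1.32936 |R|=0.32936 →hi
  mid=-1.85938 |R|=0.85938 →hi
  mid=-2.12439 |R|=1.12439 →lo
  mid=-1.99188 |R|=0.99188 →hi
  mid=-2.05814 |R|=1.05814 →lo
  mid=-2.02501 |R|=1.02501 →lo
  mid=-2.00845 |R|=1.00845 →lo
  mid=-2.00016 |R|=1.00016 →lo
  mid=-1.99602 |R|=0.99602 →hi
  ...
  [-2.00003,-1.99991] ⇒ x*=-2.0000
Stable set (-2.0000, 0).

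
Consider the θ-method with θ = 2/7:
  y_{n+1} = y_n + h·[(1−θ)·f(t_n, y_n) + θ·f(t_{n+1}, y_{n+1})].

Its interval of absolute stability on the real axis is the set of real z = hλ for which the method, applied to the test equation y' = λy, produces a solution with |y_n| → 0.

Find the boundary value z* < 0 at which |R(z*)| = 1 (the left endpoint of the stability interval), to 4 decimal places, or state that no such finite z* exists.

With y'=λy (z=hλ):
  y_{n+1} = y_n + z·[5/7·y_n + 2/7·y_{n+1}] ⇒ (1 − 2/7z)y_{n+1} = (1 + 5/7z)y_n
  R(z) = (1 + 5/7z)/(1 − 2/7z).

Need |R(x)|<1, x<0.
x=-0.49: |R|=0.5702
R=−1: 1+5/7x = −1+2/7x ⇒ -3/7x=2 ⇒ x=2/(-3/7)=-4.6667
Confirm numerically:
  x=-4.581: |R|=0.98410 <1
  x=-4.450: |R|=0.95912 <1
  x=-4.015: |R|=0.86993 <1
  x=-5.088: |R|=1.07359 >1
  x=-4.993: |R|=1.05764 >1
  x=-4.866: |R|=1.03574 >1
So |R|<1 on (-4.6667, 0).

z* = -4.6667.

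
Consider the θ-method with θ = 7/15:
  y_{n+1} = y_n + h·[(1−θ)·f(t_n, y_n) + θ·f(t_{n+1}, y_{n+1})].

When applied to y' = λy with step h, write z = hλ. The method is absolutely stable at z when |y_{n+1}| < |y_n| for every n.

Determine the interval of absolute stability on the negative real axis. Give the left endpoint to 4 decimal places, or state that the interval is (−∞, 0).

z∈(-30.0000,0).

With y'=λy (z=hλ):
  y_{n+1} = y_n + z·[8/15·y_n + 7/15·y_{n+1}] ⇒ (1 − 7/15z)y_{n+1} = (1 + 8/15z)y_n
  so R(z) = (1 + 8/15z)/(1 − 7/15z).

Solve |R(x)|<1 on ℝ⁻.
x=-1.4: |R|=0.1532
R=−1: 1+8/15x = −1+7/15x ⇒ -1/15x=2 ⇒ x=2/(-1/15)=-30.0000
Confirm numerically:
  x=-29.213: |R|=0.99641 <1
  x=-28.247: |R|=0.99176 <1
  x=-20.283: |R|=0.93810 <1
  x=-16.259: |R|=0.89333 <1
  x=-30.542: |R|=1.00237 >1
  x=-30.475: |R|=1.00208 >1
  x=-30.208: |R|=1.00092 >1
Stable set (-30.0000, 0).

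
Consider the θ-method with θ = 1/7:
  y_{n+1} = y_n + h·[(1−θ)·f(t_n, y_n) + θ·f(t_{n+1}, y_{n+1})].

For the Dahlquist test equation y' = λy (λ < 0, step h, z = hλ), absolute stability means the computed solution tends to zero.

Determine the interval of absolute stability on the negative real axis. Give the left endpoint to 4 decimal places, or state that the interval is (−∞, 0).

z∈(-2.8000,0).

On y'=λy, z=hλ:
  y_{n+1} = y_n + z·[6/7·y_n + 1/7·y_{n+1}] ⇒ (1 − 1/7z)y_{n+1} = (1 + 6/7z)y_n
  Hence R(z) = (1 + 6/7z)/(1 − 1/7z).

Solve |R(x)|<1 on ℝ⁻.
x=-0.83: |R|=0.2580
R=−1: 1+6/7x = −1+1/7x ⇒ -5/7x=2 ⇒ x=2/(-5/7)=-2.8000
Confirm numerically:
  x=-2.747: |R|=0.97281 <1
  x=-2.690: |R|=0.94324 <1
  x=-2.256: |R|=0.70614 <1
  x=-2.084: |R|=0.60590 <1
  x=-3.384: |R|=1.28120 >1
  x=-3.289: |R|=1.23763 >1
  x=-2.828: |R|=1.01425 >1
So |R|<1 on (-2.8000, 0).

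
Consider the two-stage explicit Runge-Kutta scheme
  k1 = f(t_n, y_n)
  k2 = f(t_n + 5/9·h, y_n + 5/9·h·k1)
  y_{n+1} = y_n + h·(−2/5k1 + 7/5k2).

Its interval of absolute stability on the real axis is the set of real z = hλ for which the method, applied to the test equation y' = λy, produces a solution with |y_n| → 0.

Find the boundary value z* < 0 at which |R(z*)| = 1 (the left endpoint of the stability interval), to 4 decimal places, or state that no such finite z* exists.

z* = -1.2857.

On y'=λy, z=hλ:
  k1=λy_n ⇒ h·k1=z·y_n;  k2=λ(1+5/9z)y_n ⇒ h·k2=z(1+5/9z)y_n
  y_{n+1}/y_n = 1 − 2/5z + 7/5z(1+5/9z) = 1 + z + 7/9z²
  ⇒ R(z) = 1 + z + 7/9z².

Boundary: |R(x)|=1, x<0.
x=-0.69: |R|=0.6803
R=1: x+7/9x²=0 ⇒ x=−9/7=-1.2857; min R=1−1/(4·7/9)=0.6786>−1
Confirm numerically:
  x=-1.064: |R|=0.81652 <1
  x=-0.826: |R|=0.70466 <1
  x=-0.651: |R|=0.67862 <1
  x=-1.675: |R|=1.50715 >1
  x=-1.661: |R|=1.48483 >1
  x=-1.493: |R|=1.24070 >1
Stable set (-1.2857, 0).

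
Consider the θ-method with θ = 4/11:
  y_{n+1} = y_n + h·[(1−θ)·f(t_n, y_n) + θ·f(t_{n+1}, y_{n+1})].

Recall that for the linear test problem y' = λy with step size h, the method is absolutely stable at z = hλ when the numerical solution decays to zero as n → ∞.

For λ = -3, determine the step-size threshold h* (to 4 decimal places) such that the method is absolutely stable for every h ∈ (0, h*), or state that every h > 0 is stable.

(-7.3333,0); λ=-3 ⇒ h* = (22/3)/3 = 2.4444.

On y'=λy, z=hλ:
  y_{n+1} = y_n + z·[7/11·y_n + 4/11·y_{n+1}] ⇒ (1 − 4/11z)y_{n+1} = (1 + 7/11z)y_n
  Hence R(z) = (1 + 7/11z)/(1 − 4/11z).

Boundary: |R(x)|=1, x<0.
x=-1.18: |R|=0.1743
R=−1: 1+7/11x = −1+4/11x ⇒ -3/11x=2 ⇒ x=2/(-3/11)=-7.3333
Confirm numerically:
  x=-7.254: |R|=0.99405 <1
  x=-6.536: |R|=0.93560 <1
  x=-5.733: |R|=0.85851 <1
  x=-3.692: |R|=0.57606 <1
  x=-7.931: |R|=1.04197 >1
  x=-7.895: |R|=1.03957 >1
  x=-7.503: |R|=1.01241 >1
So |R|<1 on (-7.3333, 0).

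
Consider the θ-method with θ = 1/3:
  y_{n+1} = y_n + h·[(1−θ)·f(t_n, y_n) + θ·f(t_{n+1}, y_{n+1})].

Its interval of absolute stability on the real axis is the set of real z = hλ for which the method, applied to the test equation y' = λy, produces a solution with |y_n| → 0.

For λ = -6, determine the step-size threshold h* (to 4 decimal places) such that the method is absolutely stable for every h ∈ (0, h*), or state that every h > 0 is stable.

Test eqn y'=λy, z=hλ:
  y_{n+1} = y_n + z·[2/3·y_n + 1/3·y_{n+1}] ⇒ (1 − 1/3z)y_{n+1} = (1 + 2/3z)y_n
  Hence R(z) = (1 + 2/3z)/(1 − 1/3z).

Boundary: |R(x)|=1, x<0.
x=-1.78: |R|=0.1172
R=−1: 1+2/3x = −1+1/3x ⇒ -1/3x=2 ⇒ x=2/(-1/3)=-6.0000
Confirm numerically:
  x=-4.030: |R|=0.71977 <1
  x=-3.902: |R|=0.69603 <1
  x=-3.737: |R|=0.66409 <1
  x=-2.585: |R|=0.38854 <1
  x=-6.312: |R|=1.03351 >1
  x=-6.077: |R|=1.00848 >1
Stable set (-6.0000, 0).

(-6.0000,0); λ=-6 ⇒ h* = (6)/6 = 1.0000.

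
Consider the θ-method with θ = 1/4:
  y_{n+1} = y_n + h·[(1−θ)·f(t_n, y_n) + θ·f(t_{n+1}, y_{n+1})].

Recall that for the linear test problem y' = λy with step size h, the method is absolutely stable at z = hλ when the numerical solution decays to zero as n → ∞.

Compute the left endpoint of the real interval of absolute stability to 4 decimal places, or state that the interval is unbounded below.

On y'=λy, z=hλ:
  y_{n+1} = y_n + z·[3/4·y_n + 1/4·y_{n+1}] ⇒ (1 − 1/4z)y_{n+1} = (1 + 3/4z)y_n
  so R(z) = (1 + 3/4z)/(1 − 1/4z).

Find x<0 with |R(x)|<1.
x=-1.54: |R|=0.1119
R=−1: 1+3/4x = −1+1/4x ⇒ -1/2x=2 ⇒ x=2/(-1/2)=-4.0000
Confirm numerically:
  x=-2.041: |R|=0.35143 <1
  x=-1.925: |R|=0.29958 <1
  x=-1.868: |R|=0.27335 <1
  x=-1.723: |R|=0.20426 <1
  x=-4.589: |R|=1.13715 >1
  x=-4.447: |R|=1.10584 >1
  x=-4.189: |R|=1.04616 >1
So |R|<1 on (-4.0000, 0).

left endpoint -4.0000.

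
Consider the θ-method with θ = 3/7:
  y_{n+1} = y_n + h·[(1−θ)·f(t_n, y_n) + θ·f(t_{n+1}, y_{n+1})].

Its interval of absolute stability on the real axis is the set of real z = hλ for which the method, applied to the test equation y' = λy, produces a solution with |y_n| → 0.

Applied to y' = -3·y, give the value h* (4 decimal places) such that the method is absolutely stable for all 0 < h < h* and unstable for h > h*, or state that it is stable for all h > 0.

(-14.0000,0); λ=-3 ⇒ h* = (14)/3 = 4.6667.

Test eqn y'=λy, z=hλ:
  y_{n+1} = y_n + z·[4/7·y_n + 3/7·y_{n+1}] ⇒ (1 − 3/7z)y_{n+1} = (1 + 4/7z)y_n
  so R(z) = (1 + 4/7z)/(1 − 3/7z).

Solve |R(x)|<1 on ℝ⁻.
x=-0.38: |R|=0.6732
R=−1: 1+4/7x = −1+3/7x ⇒ -1/7x=2 ⇒ x=2/(-1/7)=-14.0000
Confirm numerically:
  x=-11.353: |R|=0.93553 <1
  x=-9.241: |R|=0.86294 <1
  x=-6.481: |R|=0.71565 <1
  x=-6.135: |R|=0.69042 <1
  x=-14.427: |R|=1.00849 >1
  x=-14.219: |R|=1.00441 >1
So |R|<1 on (-14.0000, 0).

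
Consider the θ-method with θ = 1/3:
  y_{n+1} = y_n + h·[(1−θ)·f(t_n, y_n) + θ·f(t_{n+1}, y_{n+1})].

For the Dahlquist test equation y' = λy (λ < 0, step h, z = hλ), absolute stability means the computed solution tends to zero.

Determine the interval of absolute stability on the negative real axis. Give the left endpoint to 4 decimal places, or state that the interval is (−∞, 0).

Test eqn y'=λy, z=hλ:
  y_{n+1} = y_n + z·[2/3·y_n + 1/3·y_{n+1}] ⇒ (1 − 1/3z)y_{n+1} = (1 + 2/3z)y_n
  R(z) = (1 + 2/3z)/(1 − 1/3z).

Solve |R(x)|<1 on ℝ⁻.
x=-1.77: |R|=0.1132
R=−1: 1+2/3x = −1+1/3x ⇒ -1/3x=2 ⇒ x=2/(-1/3)=-6.0000
Confirm numerically:
  x=-5.640: |R|=0.95833 <1
  x=-5.192: |R|=0.90137 <1
  x=-3.904: |R|=0.69641 <1
  x=-3.448: |R|=0.60422 <1
  x=-6.566: |R|=1.05917 >1
  x=-6.485: |R|=1.05113 >1
Stable set (-6.0000, 0).

(-6.0000, 0).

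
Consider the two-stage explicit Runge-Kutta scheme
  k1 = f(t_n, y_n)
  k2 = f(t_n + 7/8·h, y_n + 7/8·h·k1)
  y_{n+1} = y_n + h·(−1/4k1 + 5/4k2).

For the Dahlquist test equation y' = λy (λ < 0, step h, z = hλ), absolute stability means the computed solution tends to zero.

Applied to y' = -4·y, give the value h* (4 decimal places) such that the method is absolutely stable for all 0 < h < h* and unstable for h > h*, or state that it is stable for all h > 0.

With y'=λy (z=hλ):
  k1=λy_n ⇒ h·k1=z·y_n;  k2=λ(1+7/8z)y_n ⇒ h·k2=z(1+7/8z)y_n
  y_{n+1}/y_n = 1 − 1/4z + 5/4z(1+7/8z) = 1 + z + 35/32z²
  so R(z) = 1 + z + 35/32z².

Solve |R(x)|<1 on ℝ⁻.
x=-0.91: |R|=0.9957
R=1: x+35/32x²=0 ⇒ x=−32/35=-0.9143; min R=1−1/(4·35/32)=0.7714>−1
Confirm numerically:
  x=-0.886: |R|=0.97259 <1
  x=-0.600: |R|=0.79375 <1
  x=-0.487: |R|=0.77240 <1
  x=-0.484: |R|=0.77222 <1
  x=-1.499: |R|=1.95866 >1
  x=-1.397: |R|=1.73757 >1
  x=-0.951: |R|=1.03819 >1
Stable set (-0.9143, 0).

(-0.9143,0); λ=-4 ⇒ h* = (32/35)/4 = 0.2286.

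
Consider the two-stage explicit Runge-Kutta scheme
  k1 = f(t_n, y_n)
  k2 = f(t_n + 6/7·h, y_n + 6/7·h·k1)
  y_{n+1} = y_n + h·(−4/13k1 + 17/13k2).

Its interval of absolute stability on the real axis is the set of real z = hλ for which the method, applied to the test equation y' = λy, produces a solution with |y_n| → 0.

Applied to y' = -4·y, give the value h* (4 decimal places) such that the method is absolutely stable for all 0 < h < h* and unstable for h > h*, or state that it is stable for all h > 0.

(-0.8922,0); λ=-4 ⇒ h* = (91/102)/4 = 0.2230.

Test eqn y'=λy, z=hλ:
  k1=λy_n ⇒ h·k1=z·y_n;  k2=λ(1+6/7z)y_n ⇒ h·k2=z(1+6/7z)y_n
  y_{n+1}/y_n = 1 − 4/13z + 17/13z(1+6/7z) = 1 + z + 102/91z²
  ⇒ R(z) = 1 + z + 102/91z².

Solve |R(x)|<1 on ℝ⁻.
x=-0.64: |R|=0.8191
R=1: x+102/91x²=0 ⇒ x=−91/102=-0.8922; min R=1−1/(4·102/91)=0.7770>−1
Confirm numerically:
  x=-0.754: |R|=0.88324 <1
  x=-0.588: |R|=0.79954 <1
  x=-0.544: |R|=0.78771 <1
  x=-1.464: |R|=1.93838 >1
  x=-1.034: |R|=1.16439 >1
  x=-1.004: |R|=1.12586 >1
Interval (-0.8922, 0).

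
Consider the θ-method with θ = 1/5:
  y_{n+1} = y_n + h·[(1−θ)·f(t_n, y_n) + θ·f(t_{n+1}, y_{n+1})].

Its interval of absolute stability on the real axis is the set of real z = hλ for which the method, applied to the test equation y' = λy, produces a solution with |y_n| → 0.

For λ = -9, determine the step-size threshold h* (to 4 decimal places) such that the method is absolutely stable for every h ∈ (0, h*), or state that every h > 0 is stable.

Set f=λy, z=hλ:
  y_{n+1} = y_n + z·[4/5·y_n + 1/5·y_{n+1}] ⇒ (1 − 1/5z)y_{n+1} = (1 + 4/5z)y_n
  so R(z) = (1 + 4/5z)/(1 − 1/5z).

Boundary: |R(x)|=1, x<0.
x=-1.47: |R|=0.1360
R=−1: 1+4/5x = −1+1/5x ⇒ -3/5x=2 ⇒ x=2/(-3/5)=-3.3333
Confirm numerically:
  x=-2.757: |R|=0.77710 <1
  x=-2.606: |R|=0.71312 <1
  x=-2.421: |R|=0.63118 <1
  x=-2.269: |R|=0.56074 <1
  x=-3.681: |R|=1.12015 >1
  x=-3.593: |R|=1.09066 >1
  x=-3.480: |R|=1.05189 >1
Stable set (-3.3333, 0).

(-3.3333,0); λ=-9 ⇒ h* = (10/3)/9 = 0.3704.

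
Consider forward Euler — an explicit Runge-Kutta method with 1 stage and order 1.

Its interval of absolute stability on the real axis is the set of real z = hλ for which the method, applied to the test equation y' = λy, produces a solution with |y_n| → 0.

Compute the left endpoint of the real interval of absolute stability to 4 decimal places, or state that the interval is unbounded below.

left endpoint -2.0000.

Test eqn y'=λy, z=hλ:
  order 1, 1-stage ⇒ R(z)=1+z
  (e.g. R(-1.72)=-0.72000, |R|=0.72000)

Solve |R(x)|<1 on ℝ⁻.
x=-1.72: |R|=0.7200
|R(-2.28)|=1.2800 |R(-1.89)|=0.8900 |R(-1.44)|=0.4400
Bisect:
  x_lo=-2.6493 |R|=1.6493  x_hi=-0.2126 |R|=0.7874
  mid=-1.43098 |R|=0.43098 →hi
  mid=-2.04015 |R|=1.04015 →lo
  mid=-1.73557 |R|=0.73557 →hi
  mid=-1.88786 |R|=0.88786 →hi
  mid=-1.96400 |R|=0.96400 →hi
  mid=-2.00208 |R|=1.00208 →lo
  mid=-1.98304 |R|=0.98304 →hi
  mid=-1.99256 |R|=0.99256 →hi
  mid=-1.99732 |R|=0.99732 →hi
  ...
  [-2.00014,-2.00000] ⇒ x*=-2.0000
Interval (-2.0000, 0).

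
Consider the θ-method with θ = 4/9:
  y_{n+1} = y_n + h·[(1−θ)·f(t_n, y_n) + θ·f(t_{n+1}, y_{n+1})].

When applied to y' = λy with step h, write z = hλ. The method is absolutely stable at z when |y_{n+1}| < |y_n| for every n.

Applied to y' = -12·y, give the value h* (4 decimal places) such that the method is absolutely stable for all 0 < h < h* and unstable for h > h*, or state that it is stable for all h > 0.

Set f=λy, z=hλ:
  y_{n+1} = y_n + z·[5/9·y_n + 4/9·y_{n+1}] ⇒ (1 − 4/9z)y_{n+1} = (1 + 5/9z)y_n
  R(z) = (1 + 5/9z)/(1 − 4/9z).

Need |R(x)|<1, x<0.
x=-1.05: |R|=0.2841
R=−1: 1+5/9x = −1+4/9x ⇒ -1/9x=2 ⇒ x=2/(-1/9)=-18.0000
Confirm numerically:
  x=-12.672: |R|=0.91074 <1
  x=-10.720: |R|=0.85968 <1
  x=-7.750: |R|=0.74375 <1
  x=-18.332: |R|=1.00403 >1
  x=-18.141: |R|=1.00173 >1
Stable set (-18.0000, 0).

(-18.0000,0); λ=-12 ⇒ h* = (18)/12 = 1.5000.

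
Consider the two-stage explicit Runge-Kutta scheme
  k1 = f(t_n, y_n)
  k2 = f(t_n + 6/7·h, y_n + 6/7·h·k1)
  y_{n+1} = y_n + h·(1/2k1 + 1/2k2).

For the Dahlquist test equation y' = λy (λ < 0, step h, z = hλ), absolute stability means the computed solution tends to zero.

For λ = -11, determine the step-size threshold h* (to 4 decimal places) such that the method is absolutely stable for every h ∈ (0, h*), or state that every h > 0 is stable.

With y'=λy (z=hλ):
  k1=λy_n ⇒ h·k1=z·y_n;  k2=λ(1+6/7z)y_n ⇒ h·k2=z(1+6/7z)y_n
  y_{n+1}/y_n = 1 + 1/2z + 1/2z(1+6/7z) = 1 + z + 3/7z²
  Hence R(z) = 1 + z + 3/7z².

Need |R(x)|<1, x<0.
x=-1.65: |R|=0.5168
R=1: x+3/7x²=0 ⇒ x=−7/3=-2.3333; min R=1−1/(4·3/7)=0.4167>−1
Confirm numerically:
  x=-1.741: |R|=0.55803 <1
  x=-1.183: |R|=0.41678 <1
  x=-1.132: |R|=0.41718 <1
  x=-1.021: |R|=0.42576 <1
  x=-2.918: |R|=1.73117 >1
  x=-2.749: |R|=1.48971 >1
  x=-2.405: |R|=1.07387 >1
Interval (-2.3333, 0).

(-2.3333,0); λ=-11 ⇒ h* = (7/3)/11 = 0.2121.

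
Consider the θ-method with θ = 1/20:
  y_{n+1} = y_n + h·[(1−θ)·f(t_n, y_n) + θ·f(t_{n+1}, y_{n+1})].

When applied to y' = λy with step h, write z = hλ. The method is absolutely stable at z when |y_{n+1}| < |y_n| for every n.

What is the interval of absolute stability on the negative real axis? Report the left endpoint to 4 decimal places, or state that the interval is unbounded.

(-2.2222, 0).

With y'=λy (z=hλ):
  y_{n+1} = y_n + z·[19/20·y_n + 1/20·y_{n+1}] ⇒ (1 − 1/20z)y_{n+1} = (1 + 19/20z)y_n
  R(z) = (1 + 19/20z)/(1 − 1/20z).

Need |R(x)|<1, x<0.
x=-0.55: |R|=0.4647
R=−1: 1+19/20x = −1+1/20x ⇒ -9/10x=2 ⇒ x=2/(-9/10)=-2.2222
Confirm numerically:
  x=-2.134: |R|=0.92826 <1
  x=-1.733: |R|=0.59481 <1
  x=-1.171: |R|=0.10623 <1
  x=-2.783: |R|=1.44305 >1
  x=-2.737: |R|=1.40753 >1
Interval (-2.2222, 0).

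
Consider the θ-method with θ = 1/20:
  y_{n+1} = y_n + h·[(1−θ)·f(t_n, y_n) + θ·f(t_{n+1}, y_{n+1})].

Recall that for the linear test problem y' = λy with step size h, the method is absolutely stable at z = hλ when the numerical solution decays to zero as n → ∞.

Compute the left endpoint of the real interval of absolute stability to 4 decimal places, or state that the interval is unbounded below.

z* = -2.2222.

With y'=λy (z=hλ):
  y_{n+1} = y_n + z·[19/20·y_n + 1/20·y_{n+1}] ⇒ (1 − 1/20z)y_{n+1} = (1 + 19/20z)y_n
  Hence R(z) = (1 + 19/20z)/(1 − 1/20z).

Need |R(x)|<1, x<0.
x=-1.53: |R|=0.4213
R=−1: 1+19/20x = −1+1/20x ⇒ -9/10x=2 ⇒ x=2/(-9/10)=-2.2222
Confirm numerically:
  x=-2.081: |R|=0.88488 <1
  x=-1.919: |R|=0.75099 <1
  x=-1.502: |R|=0.39708 <1
  x=-1.423: |R|=0.32848 <1
  x=-2.819: |R|=1.47075 >1
  x=-2.727: |R|=1.39979 >1
  x=-2.687: |R|=1.36876 >1
So |R|<1 on (-2.2222, 0).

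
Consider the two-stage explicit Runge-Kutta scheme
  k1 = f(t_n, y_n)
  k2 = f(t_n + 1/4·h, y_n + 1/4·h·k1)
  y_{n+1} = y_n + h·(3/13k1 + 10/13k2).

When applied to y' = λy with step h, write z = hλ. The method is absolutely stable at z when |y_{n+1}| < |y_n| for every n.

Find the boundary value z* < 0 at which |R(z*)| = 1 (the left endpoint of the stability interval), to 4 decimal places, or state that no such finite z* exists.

z* = -5.2000.

Test eqn y'=λy, z=hλ:
  k1=λy_n ⇒ h·k1=z·y_n;  k2=λ(1+1/4z)y_n ⇒ h·k2=z(1+1/4z)y_n
  y_{n+1}/y_n = 1 + 3/13z + 10/13z(1+1/4z) = 1 + z + 5/26z²
  ⇒ R(z) = 1 + z + 5/26z².

Need |R(x)|<1, x<0.
x=-0.84: |R|=0.2957
R=1: x+5/26x²=0 ⇒ x=−26/5=-5.2000; min R=1−1/(4·5/26)=-0.3000>−1
Confirm numerically:
  x=-4.847: |R|=0.67096 <1
  x=-3.442: |R|=0.16366 <1
  x=-2.653: |R|=0.29946 <1
  x=-2.463: |R|=0.29639 <1
  x=-5.253: |R|=1.05354 >1
  x=-5.237: |R|=1.03726 >1
So |R|<1 on (-5.2000, 0).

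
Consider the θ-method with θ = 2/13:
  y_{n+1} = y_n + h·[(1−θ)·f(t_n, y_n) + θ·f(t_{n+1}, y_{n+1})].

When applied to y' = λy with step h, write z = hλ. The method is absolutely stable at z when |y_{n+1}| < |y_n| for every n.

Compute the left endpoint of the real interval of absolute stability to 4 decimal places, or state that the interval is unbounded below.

left endpoint -2.8889.

With y'=λy (z=hλ):
  y_{n+1} = y_n + z·[11/13·y_n + 2/13·y_{n+1}] ⇒ (1 − 2/13z)y_{n+1} = (1 + 11/13z)y_n
  Hence R(z) = (1 + 11/13z)/(1 − 2/13z).

Solve |R(x)|<1 on ℝ⁻.
x=-0.91: |R|=0.2018
R=−1: 1+11/13x = −1+2/13x ⇒ -9/13x=2 ⇒ x=2/(-9/13)=-2.8889
Confirm numerically:
  x=-2.599: |R|=0.85663 <1
  x=-2.272: |R|=0.68354 <1
  x=-1.328: |R|=0.10271 <1
  x=-1.244: |R|=0.04416 <1
  x=-3.417: |R|=1.23964 >1
  x=-3.253: |R|=1.16800 >1
Interval (-2.8889, 0).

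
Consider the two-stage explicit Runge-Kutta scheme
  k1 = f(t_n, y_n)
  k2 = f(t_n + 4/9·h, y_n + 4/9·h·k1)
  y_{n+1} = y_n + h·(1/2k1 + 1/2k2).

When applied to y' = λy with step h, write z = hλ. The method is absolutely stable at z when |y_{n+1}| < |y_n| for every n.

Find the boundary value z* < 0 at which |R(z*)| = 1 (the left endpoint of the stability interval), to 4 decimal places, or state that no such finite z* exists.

On y'=λy, z=hλ:
  k1=λy_n ⇒ h·k1=z·y_n;  k2=λ(1+4/9z)y_n ⇒ h·k2=z(1+4/9z)y_n
  y_{n+1}/y_n = 1 + 1/2z + 1/2z(1+4/9z) = 1 + z + 2/9z²
  Hence R(z) = 1 + z + 2/9z².

Solve |R(x)|<1 on ℝ⁻.
x=-1.31: |R|=0.0714
R=1: x+2/9x²=0 ⇒ x=−9/2=-4.5000; min R=1−1/(4·2/9)=-0.1250>−1
Confirm numerically:
  x=-3.915: |R|=0.49105 <1
  x=-3.006: |R|=0.00201 <1
  x=-2.272: |R|=0.12489 <1
  x=-1.993: |R|=0.11032 <1
  x=-4.972: |R|=1.52151 >1
  x=-4.859: |R|=1.38764 >1
Stable set (-4.5000, 0).

left endpoint -4.5000.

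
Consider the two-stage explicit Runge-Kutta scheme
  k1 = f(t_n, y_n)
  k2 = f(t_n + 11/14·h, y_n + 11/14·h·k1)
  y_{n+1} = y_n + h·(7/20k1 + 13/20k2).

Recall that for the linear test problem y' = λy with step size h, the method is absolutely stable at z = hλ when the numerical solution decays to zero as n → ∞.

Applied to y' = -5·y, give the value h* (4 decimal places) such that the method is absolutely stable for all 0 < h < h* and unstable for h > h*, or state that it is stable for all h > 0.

On y'=λy, z=hλ:
  k1=λy_n ⇒ h·k1=z·y_n;  k2=λ(1+11/14z)y_n ⇒ h·k2=z(1+11/14z)y_n
  y_{n+1}/y_n = 1 + 7/20z + 13/20z(1+11/14z) = 1 + z + 143/280z²
  R(z) = 1 + z + 143/280z².

Solve |R(x)|<1 on ℝ⁻.
x=-1.76: |R|=0.8220
R=1: x+143/280x²=0 ⇒ x=−280/143=-1.9580; min R=1−1/(4·143/280)=0.5105>−1
Confirm numerically:
  x=-1.896: |R|=0.93992 <1
  x=-1.891: |R|=0.93525 <1
  x=-1.394: |R|=0.59844 <1
  x=-1.160: |R|=0.52722 <1
  x=-2.299: |R|=1.40033 >1
  x=-2.027: |R|=1.07139 >1
So |R|<1 on (-1.9580, 0).

(-1.9580,0); λ=-5 ⇒ h* = (280/143)/5 = 0.3916.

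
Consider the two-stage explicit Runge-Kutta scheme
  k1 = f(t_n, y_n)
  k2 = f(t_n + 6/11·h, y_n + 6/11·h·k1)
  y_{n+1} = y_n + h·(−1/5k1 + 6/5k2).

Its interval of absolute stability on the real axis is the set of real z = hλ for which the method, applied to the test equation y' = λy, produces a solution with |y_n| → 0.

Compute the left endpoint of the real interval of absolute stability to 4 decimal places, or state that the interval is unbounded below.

left endpoint -1.5278.

Set f=λy, z=hλ:
  k1=λy_n ⇒ h·k1=z·y_n;  k2=λ(1+6/11z)y_n ⇒ h·k2=z(1+6/11z)y_n
  y_{n+1}/y_n = 1 − 1/5z + 6/5z(1+6/11z) = 1 + z + 36/55z²
  Hence R(z) = 1 + z + 36/55z².

Boundary: |R(x)|=1, x<0.
x=-0.74: |R|=0.6184
R=1: x+36/55x²=0 ⇒ x=−55/36=-1.5278; min R=1−1/(4·36/55)=0.6181>−1
Confirm numerically:
  x=-1.092: |R|=0.68852 <1
  x=-1.084: |R|=0.68513 <1
  x=-1.077: |R|=0.68223 <1
  x=-1.938: |R|=1.52037 >1
  x=-1.748: |R|=1.25197 >1
  x=-1.624: |R|=1.10228 >1
Stable set (-1.5278, 0).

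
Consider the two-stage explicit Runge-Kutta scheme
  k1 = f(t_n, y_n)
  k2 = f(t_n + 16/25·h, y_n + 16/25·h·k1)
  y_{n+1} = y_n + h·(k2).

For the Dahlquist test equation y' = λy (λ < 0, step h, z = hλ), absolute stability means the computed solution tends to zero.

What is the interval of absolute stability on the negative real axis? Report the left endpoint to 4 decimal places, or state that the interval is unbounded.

(-1.5625, 0).

Set f=λy, z=hλ:
  k1=λy_n ⇒ h·k1=z·y_n;  k2=λ(1+16/25z)y_n ⇒ h·k2=z(1+16/25z)y_n
  y_{n+1}/y_n = 1 + z(1+16/25z) = 1 + z + 16/25z²
  Hence R(z) = 1 + z + 16/25z².

Find x<0 with |R(x)|<1.
x=-0.72: |R|=0.6118
R=1: x+16/25x²=0 ⇒ x=−25/16=-1.5625; min R=1−1/(4·16/25)=0.6094>−1
Confirm numerically:
  x=-1.517: |R|=0.95582 <1
  x=-1.383: |R|=0.84112 <1
  x=-1.298: |R|=0.78027 <1
  x=-1.229: |R|=0.73768 <1
  x=-2.104: |R|=1.72916 >1
  x=-1.815: |R|=1.29330 >1
  x=-1.675: |R|=1.12060 >1
So |R|<1 on (-1.5625, 0).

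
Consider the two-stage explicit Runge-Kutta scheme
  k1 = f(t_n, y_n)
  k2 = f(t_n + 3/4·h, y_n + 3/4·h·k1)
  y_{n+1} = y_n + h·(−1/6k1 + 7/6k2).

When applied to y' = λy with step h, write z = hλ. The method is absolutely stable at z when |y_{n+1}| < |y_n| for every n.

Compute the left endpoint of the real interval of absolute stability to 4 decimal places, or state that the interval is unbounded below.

left endpoint -1.1429.

Set f=λy, z=hλ:
  k1=λy_n ⇒ h·k1=z·y_n;  k2=λ(1+3/4z)y_n ⇒ h·k2=z(1+3/4z)y_n
  y_{n+1}/y_n = 1 − 1/6z + 7/6z(1+3/4z) = 1 + z + 7/8z²
  R(z) = 1 + z + 7/8z².

Need |R(x)|<1, x<0.
x=-0.77: |R|=0.7488
R=1: x+7/8x²=0 ⇒ x=−8/7=-1.1429; min R=1−1/(4·7/8)=0.7143>−1
Confirm numerically:
  x=-0.910: |R|=0.81459 <1
  x=-0.763: |R|=0.74640 <1
  x=-0.649: |R|=0.71955 <1
  x=-0.498: |R|=0.71900 <1
  x=-1.705: |R|=1.83865 >1
  x=-1.498: |R|=1.46550 >1
  x=-1.297: |R|=1.17493 >1
Stable set (-1.1429, 0).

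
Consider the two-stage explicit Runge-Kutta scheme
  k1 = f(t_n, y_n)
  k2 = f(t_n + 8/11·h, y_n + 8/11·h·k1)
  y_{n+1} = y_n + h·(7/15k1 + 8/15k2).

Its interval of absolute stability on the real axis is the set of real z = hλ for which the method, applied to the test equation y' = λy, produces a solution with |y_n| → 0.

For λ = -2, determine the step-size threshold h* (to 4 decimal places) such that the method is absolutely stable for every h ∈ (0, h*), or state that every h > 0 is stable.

Test eqn y'=λy, z=hλ:
  k1=λy_n ⇒ h·k1=z·y_n;  k2=λ(1+8/11z)y_n ⇒ h·k2=z(1+8/11z)y_n
  y_{n+1}/y_n = 1 + 7/15z + 8/15z(1+8/11z) = 1 + z + 64/165z²
  so R(z) = 1 + z + 64/165z².

Solve |R(x)|<1 on ℝ⁻.
x=-0.99: |R|=0.3902
R=1: x+64/165x²=0 ⇒ x=−165/64=-2.5781; min R=1−1/(4·64/165)=0.3555>−1
Confirm numerically:
  x=-1.551: |R|=0.38208 <1
  x=-1.504: |R|=0.37339 <1
  x=-1.242: |R|=0.35633 <1
  x=-3.176: |R|=1.73652 >1
  x=-2.938: |R|=1.41011 >1
Interval (-2.5781, 0).

(-2.5781,0); λ=-2 ⇒ h* = (165/64)/2 = 1.2891.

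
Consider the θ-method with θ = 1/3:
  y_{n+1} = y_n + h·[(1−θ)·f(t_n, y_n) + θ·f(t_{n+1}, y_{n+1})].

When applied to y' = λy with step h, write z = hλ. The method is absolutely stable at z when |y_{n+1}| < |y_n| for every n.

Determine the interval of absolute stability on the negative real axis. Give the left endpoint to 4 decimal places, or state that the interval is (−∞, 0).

Set f=λy, z=hλ:
  y_{n+1} = y_n + z·[2/3·y_n + 1/3·y_{n+1}] ⇒ (1 − 1/3z)y_{n+1} = (1 + 2/3z)y_n
  Hence R(z) = (1 + 2/3z)/(1 − 1/3z).

Solve |R(x)|<1 on ℝ⁻.
x=-0.36: |R|=0.6786
R=−1: 1+2/3x = −1+1/3x ⇒ -1/3x=2 ⇒ x=2/(-1/3)=-6.0000
Confirm numerically:
  x=-5.619: |R|=0.95580 <1
  x=-4.448: |R|=0.79162 <1
  x=-4.364: |R|=0.77784 <1
  x=-6.347: |R|=1.03712 >1
  x=-6.264: |R|=1.02850 >1
Interval (-6.0000, 0).

z∈(-6.0000,0).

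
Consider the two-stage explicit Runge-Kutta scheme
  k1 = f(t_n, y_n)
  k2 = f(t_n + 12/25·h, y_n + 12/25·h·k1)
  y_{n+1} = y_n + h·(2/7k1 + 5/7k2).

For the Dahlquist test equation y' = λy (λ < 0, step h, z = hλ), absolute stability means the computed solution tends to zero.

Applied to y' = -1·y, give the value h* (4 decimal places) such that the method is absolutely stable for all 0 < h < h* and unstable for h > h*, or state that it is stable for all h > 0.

(-2.9167,0); λ=-1 ⇒ h* = (35/12)/1 = 2.9167.

Test eqn y'=λy, z=hλ:
  k1=λy_n ⇒ h·k1=z·y_n;  k2=λ(1+12/25z)y_n ⇒ h·k2=z(1+12/25z)y_n
  y_{n+1}/y_n = 1 + 2/7z + 5/7z(1+12/25z) = 1 + z + 12/35z²
  R(z) = 1 + z + 12/35z².

Find x<0 with |R(x)|<1.
x=-0.99: |R|=0.3460
R=1: x+12/35x²=0 ⇒ x=−35/12=-2.9167; min R=1−1/(4·12/35)=0.2708>−1
Confirm numerically:
  x=-2.751: |R|=0.84374 <1
  x=-2.555: |R|=0.68318 <1
  x=-2.123: |R|=0.42230 <1
  x=-1.751: |R|=0.30020 <1
  x=-3.375: |R|=1.53036 >1
  x=-3.098: |R|=1.19261 >1
Interval (-2.9167, 0).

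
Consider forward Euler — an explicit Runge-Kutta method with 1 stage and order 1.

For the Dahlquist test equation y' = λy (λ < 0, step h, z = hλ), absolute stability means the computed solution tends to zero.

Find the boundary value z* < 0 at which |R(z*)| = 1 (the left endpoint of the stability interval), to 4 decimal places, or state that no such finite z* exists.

left endpoint -2.0000.

On y'=λy, z=hλ:
  order 1, 1-stage ⇒ R(z)=1+z
  (e.g. R(-1.41)=-0.41000, |R|=0.41000)

Find x<0 with |R(x)|<1.
x=-1.41: |R|=0.4100
|R(-2.24)|=1.2400 |R(-1.01)|=0.0100 |R(-0.7)|=0.3000
Bisect:
  x_lo=-2.8213 |R|=1.8213  x_hi=-0.1776 |R|=0.8224
  mid=-1.49947 |R|=0.49947 →hi
  mid=-2.16038 |R|=1.16038 →lo
  mid=-1.82992 |R|=0.82992 →hi
  mid=-1.99515 |R|=0.99515 →hi
  mid=-2.07777 |R|=1.07777 →lo
  mid=-2.03646 |R|=1.03646 →lo
  mid=-2.01581 |R|=1.01581 →lo
  mid=-2.00548 |R|=1.00548 →lo
  ...
  [-2.00016,-1.99999] ⇒ x*=-2.0000
Interval (-2.0000, 0).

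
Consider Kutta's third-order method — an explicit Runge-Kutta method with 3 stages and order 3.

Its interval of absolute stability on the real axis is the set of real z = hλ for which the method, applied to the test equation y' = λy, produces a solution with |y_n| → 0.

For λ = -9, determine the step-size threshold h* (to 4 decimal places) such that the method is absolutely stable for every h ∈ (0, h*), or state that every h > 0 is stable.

(-2.5127,0); λ=-9 ⇒ h* = 0.2792.

With y'=λy (z=hλ):
  order 3, 3-stage ⇒ R(z)=1+z+z^2/2+z^3/6
  (e.g. R(-1.23)=0.21631, |R|=0.21631)

Boundary: |R(x)|=1, x<0.
x=-1.23: |R|=0.2163
|R(-1.88)|=0.2202 |R(-1.75)|=0.1120 |R(-1)|=0.3333
Bisect:
  x_lo=-3.3984 |R|=3.1653  x_hi=-0.2053 |R|=0.8143
  mid=-1.80186 |R|=0.15353 →hi
  mid=-2.60013 |R|=1.14957 →lo
  mid=-2.20100 |R|=0.55588 →hi
  mid=-2.40056 |R|=0.82484 →hi
  mid=-2.50035 |R|=0.97973 →hi
  mid=-2.55024 |R|=1.06272 →lo
  mid=-2.52529 |R|=1.02075 →lo
  mid=-2.51282 |R|=1.00012 →lo
  ...
  [-2.51282,-2.51263] ⇒ x*=-2.5127
Interval (-2.5127, 0).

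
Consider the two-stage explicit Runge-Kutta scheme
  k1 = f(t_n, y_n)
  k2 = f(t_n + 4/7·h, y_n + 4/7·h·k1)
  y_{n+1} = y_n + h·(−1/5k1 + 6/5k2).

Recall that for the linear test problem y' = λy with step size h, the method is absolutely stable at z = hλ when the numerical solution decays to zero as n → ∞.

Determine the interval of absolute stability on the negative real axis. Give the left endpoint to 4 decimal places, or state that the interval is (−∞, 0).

Set f=λy, z=hλ:
  k1=λy_n ⇒ h·k1=z·y_n;  k2=λ(1+4/7z)y_n ⇒ h·k2=z(1+4/7z)y_n
  y_{n+1}/y_n = 1 − 1/5z + 6/5z(1+4/7z) = 1 + z + 24/35z²
  ⇒ R(z) = 1 + z + 24/35z².

Solve |R(x)|<1 on ℝ⁻.
x=-0.34: |R|=0.7393
R=1: x+24/35x²=0 ⇒ x=−35/24=-1.4583; min R=1−1/(4·24/35)=0.6354>−1
Confirm numerically:
  x=-1.352: |R|=0.90142 <1
  x=-0.891: |R|=0.65338 <1
  x=-0.870: |R|=0.64902 <1
  x=-0.802: |R|=0.63905 <1
  x=-1.946: |R|=1.65074 >1
  x=-1.767: |R|=1.37400 >1
Stable set (-1.4583, 0).

(-1.4583, 0).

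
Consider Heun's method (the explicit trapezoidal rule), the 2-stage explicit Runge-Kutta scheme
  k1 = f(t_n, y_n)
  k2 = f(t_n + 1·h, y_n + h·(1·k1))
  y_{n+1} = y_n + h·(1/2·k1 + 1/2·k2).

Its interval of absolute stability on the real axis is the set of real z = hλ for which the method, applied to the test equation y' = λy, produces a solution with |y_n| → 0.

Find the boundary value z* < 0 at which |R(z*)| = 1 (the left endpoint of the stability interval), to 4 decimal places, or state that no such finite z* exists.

left endpoint -2.0000.

On y'=λy, z=hλ:
  order 2, 2-stage ⇒ R(z)=1+z+z^2/2
  (e.g. R(-0.5)=0.62500, |R|=0.62500)

Boundary: |R(x)|=1, x<0.
x=-0.5: |R|=0.6250
|R(-2.24)|=1.2688 |R(-1.69)|=0.7380 |R(-0.67)|=0.5544
Bisect:
  x_lo=-2.8060 |R|=2.1309  x_hi=-0.2125 |R|=0.8101
  mid=-1.50926 |R|=0.62967 →hi
  mid=-2.15764 |R|=1.17007 →lo
  mid=-1.83345 |R|=0.84732 →hi
  mid=-1.99554 |R|=0.99555 →hi
  mid=-2.07659 |R|=1.07953 →lo
  mid=-2.03607 |R|=1.03672 →lo
  mid=-2.01581 |R|=1.01593 →lo
  mid=-2.00568 |R|=1.00569 →lo
  mid=-2.00061 |R|=1.00061 →lo
  ...
  [-2.00014,-1.99998] ⇒ x*=-2.0000
Interval (-2.0000, 0).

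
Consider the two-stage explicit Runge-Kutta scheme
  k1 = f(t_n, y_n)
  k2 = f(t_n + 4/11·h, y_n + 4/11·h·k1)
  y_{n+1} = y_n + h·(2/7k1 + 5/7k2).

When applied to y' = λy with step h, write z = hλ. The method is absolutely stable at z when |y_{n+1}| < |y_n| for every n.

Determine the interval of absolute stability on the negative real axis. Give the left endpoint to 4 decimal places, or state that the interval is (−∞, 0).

Test eqn y'=λy, z=hλ:
  k1=λy_n ⇒ h·k1=z·y_n;  k2=λ(1+4/11z)y_n ⇒ h·k2=z(1+4/11z)y_n
  y_{n+1}/y_n = 1 + 2/7z + 5/7z(1+4/11z) = 1 + z + 20/77z²
  so R(z) = 1 + z + 20/77z².

Boundary: |R(x)|=1, x<0.
x=-1.8: |R|=0.0416
R=1: x+20/77x²=0 ⇒ x=−77/20=-3.8500; min R=1−1/(4·20/77)=0.0375>−1
Confirm numerically:
  x=-2.789: |R|=0.23140 <1
  x=-2.262: |R|=0.06700 <1
  x=-2.109: |R|=0.04629 <1
  x=-4.307: |R|=1.51125 >1
  x=-4.253: |R|=1.44518 >1
Stable set (-3.8500, 0).

z∈(-3.8500,0).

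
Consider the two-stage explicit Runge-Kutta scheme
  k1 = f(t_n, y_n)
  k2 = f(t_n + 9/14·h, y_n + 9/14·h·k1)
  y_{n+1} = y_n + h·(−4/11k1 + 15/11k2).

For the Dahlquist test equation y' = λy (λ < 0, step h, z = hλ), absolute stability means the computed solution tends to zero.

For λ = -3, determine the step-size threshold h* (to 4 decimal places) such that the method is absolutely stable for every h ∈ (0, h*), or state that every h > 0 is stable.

(-1.1407,0); λ=-3 ⇒ h* = (154/135)/3 = 0.3802.

Test eqn y'=λy, z=hλ:
  k1=λy_n ⇒ h·k1=z·y_n;  k2=λ(1+9/14z)y_n ⇒ h·k2=z(1+9/14z)y_n
  y_{n+1}/y_n = 1 − 4/11z + 15/11z(1+9/14z) = 1 + z + 135/154z²
  so R(z) = 1 + z + 135/154z².

Need |R(x)|<1, x<0.
x=-0.38: |R|=0.7466
R=1: x+135/154x²=0 ⇒ x=−154/135=-1.1407; min R=1−1/(4·135/154)=0.7148>−1
Confirm numerically:
  x=-0.937: |R|=0.83265 <1
  x=-0.811: |R|=0.76557 <1
  x=-0.768: |R|=0.74905 <1
  x=-1.645: |R|=1.72716 >1
  x=-1.631: |R|=1.70096 >1
Interval (-1.1407, 0).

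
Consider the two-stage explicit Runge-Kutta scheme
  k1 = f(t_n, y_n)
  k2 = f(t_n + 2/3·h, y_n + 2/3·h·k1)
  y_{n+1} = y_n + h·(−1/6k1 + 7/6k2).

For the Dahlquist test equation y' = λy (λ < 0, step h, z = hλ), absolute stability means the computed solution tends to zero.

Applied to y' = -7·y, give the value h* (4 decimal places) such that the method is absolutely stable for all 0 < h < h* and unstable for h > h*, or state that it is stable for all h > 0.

With y'=λy (z=hλ):
  k1=λy_n ⇒ h·k1=z·y_n;  k2=λ(1+2/3z)y_n ⇒ h·k2=z(1+2/3z)y_n
  y_{n+1}/y_n = 1 − 1/6z + 7/6z(1+2/3z) = 1 + z + 7/9z²
  R(z) = 1 + z + 7/9z².

Need |R(x)|<1, x<0.
x=-1.24: |R|=0.9559
R=1: x+7/9x²=0 ⇒ x=−9/7=-1.2857; min R=1−1/(4·7/9)=0.6786>−1
Confirm numerically:
  x=-1.009: |R|=0.78284 <1
  x=-0.879: |R|=0.72194 <1
  x=-0.596: |R|=0.68028 <1
  x=-1.851: |R|=1.81382 >1
  x=-1.807: |R|=1.73264 >1
So |R|<1 on (-1.2857, 0).

(-1.2857,0); λ=-7 ⇒ h* = (9/7)/7 = 0.1837.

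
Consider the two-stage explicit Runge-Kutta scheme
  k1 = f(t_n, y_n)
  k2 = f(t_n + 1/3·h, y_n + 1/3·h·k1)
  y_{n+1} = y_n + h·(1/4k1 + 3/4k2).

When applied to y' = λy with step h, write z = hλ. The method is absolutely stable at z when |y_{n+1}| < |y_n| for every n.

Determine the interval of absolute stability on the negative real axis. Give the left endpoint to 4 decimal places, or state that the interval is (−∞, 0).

(-4.0000, 0).

With y'=λy (z=hλ):
  k1=λy_n ⇒ h·k1=z·y_n;  k2=λ(1+1/3z)y_n ⇒ h·k2=z(1+1/3z)y_n
  y_{n+1}/y_n = 1 + 1/4z + 3/4z(1+1/3z) = 1 + z + 1/4z²
  R(z) = 1 + z + 1/4z².

Solve |R(x)|<1 on ℝ⁻.
x=-0.9: |R|=0.3025
R=1: x+1/4x²=0 ⇒ x=−4=-4.0000; min R=1−1/(4·1/4)=0.0000>−1
Confirm numerically:
  x=-3.905: |R|=0.90726 <1
  x=-3.688: |R|=0.71234 <1
  x=-3.072: |R|=0.28730 <1
  x=-2.573: |R|=0.08208 <1
  x=-4.154: |R|=1.15993 >1
  x=-4.025: |R|=1.02516 >1
So |R|<1 on (-4.0000, 0).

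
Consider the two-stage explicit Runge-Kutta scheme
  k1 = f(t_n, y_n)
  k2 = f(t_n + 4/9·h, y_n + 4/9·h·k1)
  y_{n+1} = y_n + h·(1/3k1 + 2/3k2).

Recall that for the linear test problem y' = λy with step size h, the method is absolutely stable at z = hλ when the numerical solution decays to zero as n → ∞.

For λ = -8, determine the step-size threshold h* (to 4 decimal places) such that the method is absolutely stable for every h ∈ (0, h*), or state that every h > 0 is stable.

On y'=λy, z=hλ:
  k1=λy_n ⇒ h·k1=z·y_n;  k2=λ(1+4/9z)y_n ⇒ h·k2=z(1+4/9z)y_n
  y_{n+1}/y_n = 1 + 1/3z + 2/3z(1+4/9z) = 1 + z + 8/27z²
  ⇒ R(z) = 1 + z + 8/27z².

Find x<0 with |R(x)|<1.
x=-0.4: |R|=0.6474
R=1: x+8/27x²=0 ⇒ x=−27/8=-3.3750; min R=1−1/(4·8/27)=0.1562>−1
Confirm numerically:
  x=-3.125: |R|=0.76852 <1
  x=-2.976: |R|=0.64817 <1
  x=-2.886: |R|=0.58185 <1
  x=-3.942: |R|=1.66226 >1
  x=-3.669: |R|=1.31961 >1
Stable set (-3.3750, 0).

(-3.3750,0); λ=-8 ⇒ h* = (27/8)/8 = 0.4219.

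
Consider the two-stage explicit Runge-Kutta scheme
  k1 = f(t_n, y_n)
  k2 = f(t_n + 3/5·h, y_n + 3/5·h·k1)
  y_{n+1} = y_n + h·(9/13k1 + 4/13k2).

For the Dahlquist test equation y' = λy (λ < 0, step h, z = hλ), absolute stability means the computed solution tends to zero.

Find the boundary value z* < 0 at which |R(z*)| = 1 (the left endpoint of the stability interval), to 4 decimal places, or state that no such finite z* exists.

Set f=λy, z=hλ:
  k1=λy_n ⇒ h·k1=z·y_n;  k2=λ(1+3/5z)y_n ⇒ h·k2=z(1+3/5z)y_n
  y_{n+1}/y_n = 1 + 9/13z + 4/13z(1+3/5z) = 1 + z + 12/65z²
  so R(z) = 1 + z + 12/65z².

Boundary: |R(x)|=1, x<0.
x=-1.59: |R|=0.1233
R=1: x+12/65x²=0 ⇒ x=−65/12=-5.4167; min R=1−1/(4·12/65)=-0.3542>−1
Confirm numerically:
  x=-5.188: |R|=0.78099 <1
  x=-4.408: |R|=0.17916 <1
  x=-3.398: |R|=0.26636 <1
  x=-2.974: |R|=0.34114 <1
  x=-5.779: |R|=1.38657 >1
  x=-5.457: |R|=1.04063 >1
Interval (-5.4167, 0).

z* = -5.4167.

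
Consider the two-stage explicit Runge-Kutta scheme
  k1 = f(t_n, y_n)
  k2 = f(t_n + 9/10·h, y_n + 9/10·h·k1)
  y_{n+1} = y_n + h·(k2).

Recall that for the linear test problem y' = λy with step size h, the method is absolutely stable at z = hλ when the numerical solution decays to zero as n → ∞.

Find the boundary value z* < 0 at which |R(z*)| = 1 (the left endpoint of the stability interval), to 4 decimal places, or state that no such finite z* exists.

Test eqn y'=λy, z=hλ:
  k1=λy_n ⇒ h·k1=z·y_n;  k2=λ(1+9/10z)y_n ⇒ h·k2=z(1+9/10z)y_n
  y_{n+1}/y_n = 1 + z(1+9/10z) = 1 + z + 9/10z²
  Hence R(z) = 1 + z + 9/10z².

Need |R(x)|<1, x<0.
x=-1.21: |R|=1.1077
R=1: x+9/10x²=0 ⇒ x=−10/9=-1.1111; min R=1−1/(4·9/10)=0.7222>−1
Confirm numerically:
  x=-1.057: |R|=0.94852 <1
  x=-0.832: |R|=0.79100 <1
  x=-1.267: |R|=1.17776 >1
  x=-1.147: |R|=1.03705 >1
Stable set (-1.1111, 0).

left endpoint -1.1111.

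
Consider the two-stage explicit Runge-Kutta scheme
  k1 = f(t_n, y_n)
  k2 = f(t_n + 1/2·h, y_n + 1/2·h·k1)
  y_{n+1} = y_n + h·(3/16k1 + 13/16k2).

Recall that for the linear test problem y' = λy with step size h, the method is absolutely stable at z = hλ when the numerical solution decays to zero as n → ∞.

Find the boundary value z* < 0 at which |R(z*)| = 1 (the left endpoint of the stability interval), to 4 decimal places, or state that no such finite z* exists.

On y'=λy, z=hλ:
  k1=λy_n ⇒ h·k1=z·y_n;  k2=λ(1+1/2z)y_n ⇒ h·k2=z(1+1/2z)y_n
  y_{n+1}/y_n = 1 + 3/16z + 13/16z(1+1/2z) = 1 + z + 13/32z²
  R(z) = 1 + z + 13/32z².

Need |R(x)|<1, x<0.
x=-1.55: |R|=0.4260
R=1: x+13/32x²=0 ⇒ x=−32/13=-2.4615; min R=1−1/(4·13/32)=0.3846>−1
Confirm numerically:
  x=-2.390: |R|=0.93054 <1
  x=-1.425: |R|=0.39994 <1
  x=-1.245: |R|=0.38470 <1
  x=-1.120: |R|=0.38960 <1
  x=-2.980: |R|=1.62766 >1
  x=-2.928: |R|=1.55486 >1
  x=-2.896: |R|=1.51114 >1
Stable set (-2.4615, 0).

z* = -2.4615.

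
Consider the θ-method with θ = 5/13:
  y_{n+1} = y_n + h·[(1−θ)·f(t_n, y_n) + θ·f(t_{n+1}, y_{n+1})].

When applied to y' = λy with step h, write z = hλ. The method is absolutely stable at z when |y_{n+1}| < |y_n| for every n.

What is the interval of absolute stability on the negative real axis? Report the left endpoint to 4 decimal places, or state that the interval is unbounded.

Test eqn y'=λy, z=hλ:
  y_{n+1} = y_n + z·[8/13·y_n + 5/13·y_{n+1}] ⇒ (1 − 5/13z)y_{n+1} = (1 + 8/13z)y_n
  ⇒ R(z) = (1 + 8/13z)/(1 − 5/13z).

Boundary: |R(x)|=1, x<0.
x=-1.1: |R|=0.2270
R=−1: 1+8/13x = −1+5/13x ⇒ -3/13x=2 ⇒ x=2/(-3/13)=-8.6667
Confirm numerically:
  x=-7.893: |R|=0.95576 <1
  x=-5.550: |R|=0.77055 <1
  x=-5.263: |R|=0.74028 <1
  x=-9.009: |R|=1.01769 >1
  x=-8.919: |R|=1.01314 >1
  x=-8.879: |R|=1.01110 >1
Interval (-8.6667, 0).

(-8.6667, 0).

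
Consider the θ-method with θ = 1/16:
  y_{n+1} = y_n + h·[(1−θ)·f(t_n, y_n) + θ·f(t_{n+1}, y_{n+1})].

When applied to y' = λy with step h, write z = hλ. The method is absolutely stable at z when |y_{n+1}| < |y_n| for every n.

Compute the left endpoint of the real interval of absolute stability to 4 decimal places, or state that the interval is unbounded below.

left endpoint -2.2857.

Set f=λy, z=hλ:
  y_{n+1} = y_n + z·[15/16·y_n + 1/16·y_{n+1}] ⇒ (1 − 1/16z)y_{n+1} = (1 + 15/16z)y_n
  ⇒ R(z) = (1 + 15/16z)/(1 − 1/16z).

Solve |R(x)|<1 on ℝ⁻.
x=-1.06: |R|=0.0059
R=−1: 1+15/16x = −1+1/16x ⇒ -7/8x=2 ⇒ x=2/(-7/8)=-2.2857
Confirm numerically:
  x=-2.222: |R|=0.95105 <1
  x=-1.166: |R|=0.08680 <1
  x=-1.026: |R|=0.03583 <1
  x=-2.547: |R|=1.19723 >1
  x=-2.413: |R|=1.09678 >1
So |R|<1 on (-2.2857, 0).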